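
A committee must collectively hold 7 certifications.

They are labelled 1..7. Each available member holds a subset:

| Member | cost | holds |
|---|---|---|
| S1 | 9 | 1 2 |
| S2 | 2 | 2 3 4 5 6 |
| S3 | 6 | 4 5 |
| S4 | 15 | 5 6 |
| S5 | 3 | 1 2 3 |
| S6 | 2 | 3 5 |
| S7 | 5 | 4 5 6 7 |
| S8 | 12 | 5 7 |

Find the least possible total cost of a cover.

S5, S7 together cover every certification (S5 ∪ S7 = {1, 2, 3, 4, 5, 6, 7}); total cost 3 + 5 = 8.
The greedy pick S2, S5, S7 costs 10; no covering selection beats 8.

8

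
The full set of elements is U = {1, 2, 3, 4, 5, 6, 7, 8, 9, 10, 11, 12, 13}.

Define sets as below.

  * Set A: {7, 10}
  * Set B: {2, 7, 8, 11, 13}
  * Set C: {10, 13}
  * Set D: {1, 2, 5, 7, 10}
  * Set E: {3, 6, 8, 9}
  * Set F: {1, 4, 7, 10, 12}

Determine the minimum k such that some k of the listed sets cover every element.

4

Take {B, D, E, F}. Their union is {1, 2, 3, 4, 5, 6, 7, 8, 9, 10, 11, 12, 13}, which is all 13 elements.
No 3 of the 6 sets cover everything (all 20 combinations miss at least one element), so 4 is optimal.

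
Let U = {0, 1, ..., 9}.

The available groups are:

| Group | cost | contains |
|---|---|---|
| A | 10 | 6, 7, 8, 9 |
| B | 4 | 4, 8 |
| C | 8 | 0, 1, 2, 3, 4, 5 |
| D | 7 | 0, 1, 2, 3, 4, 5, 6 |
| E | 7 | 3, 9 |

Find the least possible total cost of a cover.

A, D together cover every item (A ∪ D = {0, 1, 2, 3, 4, 5, 6, 7, 8, 9}); total cost 10 + 7 = 17.
No covering selection has total cost below 17.

17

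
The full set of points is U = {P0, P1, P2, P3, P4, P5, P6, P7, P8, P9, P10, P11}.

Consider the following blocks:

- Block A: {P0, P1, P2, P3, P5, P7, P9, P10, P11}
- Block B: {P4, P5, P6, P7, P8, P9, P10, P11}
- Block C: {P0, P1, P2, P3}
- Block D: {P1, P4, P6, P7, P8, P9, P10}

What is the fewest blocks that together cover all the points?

2

Take {A, B}. Their union is {P0, P1, P2, P3, P4, P5, P6, P7, P8, P9, P10, P11}, which is all 12 points.
No single block has all 12 points (the largest, A, has 9), so 2 is optimal.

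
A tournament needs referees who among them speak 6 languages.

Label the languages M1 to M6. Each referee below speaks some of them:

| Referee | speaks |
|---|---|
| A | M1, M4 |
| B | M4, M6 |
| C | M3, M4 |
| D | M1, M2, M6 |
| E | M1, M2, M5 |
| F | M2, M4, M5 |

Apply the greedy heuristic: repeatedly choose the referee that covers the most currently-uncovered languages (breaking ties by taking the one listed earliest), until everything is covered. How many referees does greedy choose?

Greedy: pick D (covers 3 new) → pick C (covers 2 new) → pick E (covers 1 new). Total picks: 3.

3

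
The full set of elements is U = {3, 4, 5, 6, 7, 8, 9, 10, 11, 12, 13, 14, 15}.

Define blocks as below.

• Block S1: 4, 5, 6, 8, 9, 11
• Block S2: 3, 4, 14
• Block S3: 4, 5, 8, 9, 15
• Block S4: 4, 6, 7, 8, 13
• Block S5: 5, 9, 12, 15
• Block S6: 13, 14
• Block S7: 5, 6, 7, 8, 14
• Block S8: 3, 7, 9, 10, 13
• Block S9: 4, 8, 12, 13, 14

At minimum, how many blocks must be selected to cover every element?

4

S1, S3, S8, and S9 cover everything between them: the union {3, 4, 5, 6, 7, 8, 9, 10, 11, 12, 13, 14, 15} is all of U.
No 3 of the 9 blocks cover everything (all 84 combinations miss at least one element), so 4 is optimal.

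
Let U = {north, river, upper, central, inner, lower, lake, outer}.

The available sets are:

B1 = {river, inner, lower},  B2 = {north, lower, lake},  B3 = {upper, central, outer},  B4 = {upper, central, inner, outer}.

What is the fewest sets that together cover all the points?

3

B1, B2, and B4 cover everything between them: the union {north, river, upper, central, inner, lower, lake, outer} is all of U.
Only B2 contains north, so B2 is forced; the remaining 5 points need at least 2 more sets (each remaining set adds at most 4) — so at least 3 sets are needed, and 3 is optimal.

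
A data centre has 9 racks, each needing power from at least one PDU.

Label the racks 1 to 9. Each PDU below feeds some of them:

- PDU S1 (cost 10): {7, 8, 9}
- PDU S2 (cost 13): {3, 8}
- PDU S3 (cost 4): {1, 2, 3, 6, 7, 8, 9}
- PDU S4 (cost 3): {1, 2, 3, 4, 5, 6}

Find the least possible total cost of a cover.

7

S3, S4 together cover every rack (S3 ∪ S4 = {1, 2, 3, 4, 5, 6, 7, 8, 9}); total cost 4 + 3 = 7.
No covering selection has total cost below 7.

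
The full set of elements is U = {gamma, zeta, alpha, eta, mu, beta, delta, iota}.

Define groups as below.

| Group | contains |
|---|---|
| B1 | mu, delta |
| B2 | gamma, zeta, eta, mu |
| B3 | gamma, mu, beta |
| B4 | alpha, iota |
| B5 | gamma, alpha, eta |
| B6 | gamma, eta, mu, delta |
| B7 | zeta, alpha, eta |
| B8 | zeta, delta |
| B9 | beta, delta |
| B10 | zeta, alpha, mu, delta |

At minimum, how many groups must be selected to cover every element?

B2 and B4 and B9 together: B2 ∪ B4 ∪ B9 = {gamma, zeta, alpha, eta, mu, beta, delta, iota} — every element is covered.
Only B4 contains iota, so B4 is forced; the remaining 6 elements need at least 2 more groups (each remaining group adds at most 4) — so at least 3 groups are needed, and 3 is optimal.

3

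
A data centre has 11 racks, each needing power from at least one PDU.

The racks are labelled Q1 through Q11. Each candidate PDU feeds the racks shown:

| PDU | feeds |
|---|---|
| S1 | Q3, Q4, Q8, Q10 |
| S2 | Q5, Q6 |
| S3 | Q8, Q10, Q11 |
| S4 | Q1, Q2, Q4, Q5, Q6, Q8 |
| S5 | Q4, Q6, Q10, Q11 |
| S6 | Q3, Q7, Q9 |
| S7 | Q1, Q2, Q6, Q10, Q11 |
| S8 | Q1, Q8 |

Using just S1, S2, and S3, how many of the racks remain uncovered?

4

Union of S1, S2, S3 = {Q3, Q4, Q5, Q6, Q8, Q10, Q11}.
Not covered: Q1, Q2, Q7, Q9 — 4 racks.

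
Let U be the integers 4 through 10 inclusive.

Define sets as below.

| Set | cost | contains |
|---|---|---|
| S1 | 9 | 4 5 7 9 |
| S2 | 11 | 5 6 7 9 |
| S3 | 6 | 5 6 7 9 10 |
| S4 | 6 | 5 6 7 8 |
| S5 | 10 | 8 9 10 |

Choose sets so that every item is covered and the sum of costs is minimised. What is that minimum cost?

21

S1, S3, S4 together cover every item (S1 ∪ S3 ∪ S4 = {4, 5, 6, 7, 8, 9, 10}); total cost 9 + 6 + 6 = 21.
No covering selection has total cost below 21.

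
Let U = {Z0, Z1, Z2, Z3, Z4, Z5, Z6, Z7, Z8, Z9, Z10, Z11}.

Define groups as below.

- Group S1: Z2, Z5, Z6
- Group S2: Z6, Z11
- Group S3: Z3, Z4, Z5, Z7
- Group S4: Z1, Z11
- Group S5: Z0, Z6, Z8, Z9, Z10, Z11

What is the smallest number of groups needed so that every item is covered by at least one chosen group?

S1, S3, S4, and S5 cover everything between them: the union {Z0, Z1, Z2, Z3, Z4, Z5, Z6, Z7, Z8, Z9, Z10, Z11} is all of U.
No 3 of the 5 groups cover everything (all 10 combinations miss at least one item), so 4 is optimal.

4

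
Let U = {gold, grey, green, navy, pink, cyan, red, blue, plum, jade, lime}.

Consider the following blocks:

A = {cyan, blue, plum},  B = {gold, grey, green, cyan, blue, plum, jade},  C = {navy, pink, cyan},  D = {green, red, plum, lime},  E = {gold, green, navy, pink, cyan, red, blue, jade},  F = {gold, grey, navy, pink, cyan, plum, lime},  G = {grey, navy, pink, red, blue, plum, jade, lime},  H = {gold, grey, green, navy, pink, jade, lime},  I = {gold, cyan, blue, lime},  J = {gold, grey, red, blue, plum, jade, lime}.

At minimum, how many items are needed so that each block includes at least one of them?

Take T = {cyan, lime}. Each listed block contains at least one of these, so T is a hitting set of size 2.
The blocks C, D are pairwise disjoint, so any hitting set needs a separate item for each — at least 2. Hence 2 is optimal.

2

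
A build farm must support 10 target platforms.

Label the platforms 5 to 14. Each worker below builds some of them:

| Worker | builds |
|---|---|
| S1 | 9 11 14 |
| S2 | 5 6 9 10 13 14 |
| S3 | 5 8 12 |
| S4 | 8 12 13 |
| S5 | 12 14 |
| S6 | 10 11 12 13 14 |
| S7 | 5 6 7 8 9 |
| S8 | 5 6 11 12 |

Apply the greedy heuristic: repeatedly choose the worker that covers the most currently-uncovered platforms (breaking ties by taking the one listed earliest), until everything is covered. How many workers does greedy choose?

4

Greedy: pick S2 (covers 6 new) → pick S3 (covers 2 new) → pick S1 (covers 1 new) → pick S7 (covers 1 new). Total picks: 4.
(The true minimum cover uses only 2 workers, so greedy is not optimal here.)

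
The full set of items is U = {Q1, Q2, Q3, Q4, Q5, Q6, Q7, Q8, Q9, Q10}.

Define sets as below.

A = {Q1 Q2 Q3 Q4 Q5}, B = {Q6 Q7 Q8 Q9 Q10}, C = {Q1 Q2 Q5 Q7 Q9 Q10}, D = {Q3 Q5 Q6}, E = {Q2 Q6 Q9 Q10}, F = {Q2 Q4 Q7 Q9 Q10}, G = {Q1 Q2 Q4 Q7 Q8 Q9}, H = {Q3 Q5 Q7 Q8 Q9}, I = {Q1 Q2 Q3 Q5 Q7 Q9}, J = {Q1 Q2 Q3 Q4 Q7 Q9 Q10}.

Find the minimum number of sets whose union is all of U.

A and B together: A ∪ B = {Q1, Q2, Q3, Q4, Q5, Q6, Q7, Q8, Q9, Q10} — every item is covered.
No single set has all 10 items (the largest, J, has 7), so 2 is optimal.

2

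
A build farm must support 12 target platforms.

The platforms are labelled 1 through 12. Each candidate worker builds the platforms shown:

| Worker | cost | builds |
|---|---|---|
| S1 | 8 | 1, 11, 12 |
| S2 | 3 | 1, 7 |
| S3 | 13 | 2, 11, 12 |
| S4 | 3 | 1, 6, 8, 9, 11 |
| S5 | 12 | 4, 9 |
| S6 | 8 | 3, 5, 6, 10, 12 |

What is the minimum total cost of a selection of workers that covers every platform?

39

S2, S3, S4, S5, S6 together cover every platform (S2 ∪ S3 ∪ S4 ∪ S5 ∪ S6 = {1, 2, 3, 4, 5, 6, 7, 8, 9, 10, 11, 12}); total cost 3 + 13 + 3 + 12 + 8 = 39.
No covering selection has total cost below 39.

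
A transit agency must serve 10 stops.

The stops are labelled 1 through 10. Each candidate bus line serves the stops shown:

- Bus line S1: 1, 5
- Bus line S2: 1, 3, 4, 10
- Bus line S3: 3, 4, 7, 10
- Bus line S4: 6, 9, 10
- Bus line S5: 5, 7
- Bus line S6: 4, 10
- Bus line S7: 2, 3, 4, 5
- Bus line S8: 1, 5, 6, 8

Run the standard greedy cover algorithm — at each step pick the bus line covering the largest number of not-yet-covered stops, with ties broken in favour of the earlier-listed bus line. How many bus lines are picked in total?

Greedy: pick S2 (covers 4 new) → pick S8 (covers 3 new) → pick S3 (covers 1 new) → pick S4 (covers 1 new) → pick S7 (covers 1 new). Total picks: 5.
(The true minimum cover uses only 4 bus lines, so greedy is not optimal here.)

5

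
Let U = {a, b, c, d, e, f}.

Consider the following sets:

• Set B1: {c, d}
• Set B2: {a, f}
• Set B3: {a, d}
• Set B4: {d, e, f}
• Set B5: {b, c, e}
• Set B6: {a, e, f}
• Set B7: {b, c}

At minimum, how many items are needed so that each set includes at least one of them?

3

The 3 items {a, c, d} hit every set.
No choice of 2 items meets every set, so 3 is the minimum.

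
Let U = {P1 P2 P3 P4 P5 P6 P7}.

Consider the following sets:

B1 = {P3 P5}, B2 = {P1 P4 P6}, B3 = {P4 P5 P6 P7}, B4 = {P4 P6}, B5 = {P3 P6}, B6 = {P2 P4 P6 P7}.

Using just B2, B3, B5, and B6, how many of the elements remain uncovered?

Union of B2, B3, B5, B6 = {P1, P2, P3, P4, P5, P6, P7} — that's every element, so 0 are uncovered.

0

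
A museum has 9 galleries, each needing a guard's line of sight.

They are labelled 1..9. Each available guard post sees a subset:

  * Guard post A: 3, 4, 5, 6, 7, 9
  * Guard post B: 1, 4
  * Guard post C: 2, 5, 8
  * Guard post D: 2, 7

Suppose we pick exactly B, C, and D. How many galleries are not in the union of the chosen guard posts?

Union of B, C, D = {1, 2, 4, 5, 7, 8}.
Not covered: 3, 6, 9 — 3 galleries.

3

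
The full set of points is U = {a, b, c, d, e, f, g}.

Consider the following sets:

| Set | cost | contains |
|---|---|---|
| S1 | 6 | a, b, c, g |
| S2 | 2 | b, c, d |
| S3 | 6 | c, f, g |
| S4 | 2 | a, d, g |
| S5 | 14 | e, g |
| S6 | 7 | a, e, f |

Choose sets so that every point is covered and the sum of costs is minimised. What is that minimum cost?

11

S2, S4, S6 together cover every point (S2 ∪ S4 ∪ S6 = {a, b, c, d, e, f, g}); total cost 2 + 2 + 7 = 11.
No covering selection has total cost below 11.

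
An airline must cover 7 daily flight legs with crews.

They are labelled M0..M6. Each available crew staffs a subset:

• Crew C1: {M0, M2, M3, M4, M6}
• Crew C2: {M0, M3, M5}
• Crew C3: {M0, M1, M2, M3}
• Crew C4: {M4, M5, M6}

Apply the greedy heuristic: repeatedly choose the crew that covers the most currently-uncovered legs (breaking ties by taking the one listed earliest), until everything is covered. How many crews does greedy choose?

3

Greedy: pick C1 (covers 5 new) → pick C2 (covers 1 new) → pick C3 (covers 1 new). Total picks: 3.
(The true minimum cover uses only 2 crews, so greedy is not optimal here.)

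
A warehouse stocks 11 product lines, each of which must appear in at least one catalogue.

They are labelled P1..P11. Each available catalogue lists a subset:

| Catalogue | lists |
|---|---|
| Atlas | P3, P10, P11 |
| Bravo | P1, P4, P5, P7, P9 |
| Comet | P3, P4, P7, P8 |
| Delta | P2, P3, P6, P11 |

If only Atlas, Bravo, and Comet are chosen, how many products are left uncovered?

2

Union of Atlas, Bravo, Comet = {P1, P3, P4, P5, P7, P8, P9, P10, P11}.
Not covered: P2, P6 — 2 products.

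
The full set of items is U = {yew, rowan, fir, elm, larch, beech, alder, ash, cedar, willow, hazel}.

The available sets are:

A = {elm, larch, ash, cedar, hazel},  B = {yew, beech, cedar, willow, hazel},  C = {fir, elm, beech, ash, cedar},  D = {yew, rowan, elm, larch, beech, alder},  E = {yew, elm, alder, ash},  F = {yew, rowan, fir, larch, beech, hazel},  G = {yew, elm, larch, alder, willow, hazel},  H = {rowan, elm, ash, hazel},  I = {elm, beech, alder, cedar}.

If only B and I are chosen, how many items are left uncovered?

4

Union of B, I = {yew, elm, beech, alder, cedar, willow, hazel}.
Not covered: rowan, fir, larch, ash — 4 items.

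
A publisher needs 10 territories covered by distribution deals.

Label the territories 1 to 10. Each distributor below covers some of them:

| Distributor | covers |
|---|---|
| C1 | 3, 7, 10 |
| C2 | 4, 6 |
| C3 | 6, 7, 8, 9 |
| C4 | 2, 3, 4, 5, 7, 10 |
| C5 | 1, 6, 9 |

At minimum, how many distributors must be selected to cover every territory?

Take {C3, C4, C5}. Their union is {1, 2, 3, 4, 5, 6, 7, 8, 9, 10}, which is all 10 territories.
Only C5 contains 1, so C5 is forced; the remaining 7 territories need at least 2 more distributors (each remaining distributor adds at most 6) — so at least 3 distributors are needed, and 3 is optimal.

3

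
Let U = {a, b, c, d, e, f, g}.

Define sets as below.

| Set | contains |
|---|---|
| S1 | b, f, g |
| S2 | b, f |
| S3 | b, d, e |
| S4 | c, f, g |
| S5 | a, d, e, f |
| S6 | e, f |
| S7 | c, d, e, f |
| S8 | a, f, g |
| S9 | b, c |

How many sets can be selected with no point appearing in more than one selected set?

S6, S9 are pairwise disjoint (S6={e,f}; S9={b,c}).
Every remaining set overlaps one of these, and no 3 of the listed sets are pairwise disjoint, so 2 is the maximum.

2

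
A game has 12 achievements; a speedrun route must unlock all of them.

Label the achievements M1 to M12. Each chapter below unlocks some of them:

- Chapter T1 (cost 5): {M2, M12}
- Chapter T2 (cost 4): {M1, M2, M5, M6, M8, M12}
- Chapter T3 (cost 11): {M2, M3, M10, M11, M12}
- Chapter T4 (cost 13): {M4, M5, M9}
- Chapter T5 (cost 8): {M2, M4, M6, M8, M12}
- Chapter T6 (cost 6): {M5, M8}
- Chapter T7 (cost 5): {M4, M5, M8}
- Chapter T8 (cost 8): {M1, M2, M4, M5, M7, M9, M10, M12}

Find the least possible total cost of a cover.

T2, T3, T8 together cover every achievement (T2 ∪ T3 ∪ T8 = {M1, M2, M3, M4, M5, M6, M7, M8, M9, M10, M11, M12}); total cost 4 + 11 + 8 = 23.
No covering selection has total cost below 23.

23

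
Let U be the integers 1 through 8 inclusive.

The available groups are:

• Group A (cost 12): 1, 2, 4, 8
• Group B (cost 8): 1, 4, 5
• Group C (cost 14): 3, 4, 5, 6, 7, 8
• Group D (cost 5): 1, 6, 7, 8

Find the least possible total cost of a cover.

26

A, C together cover every item (A ∪ C = {1, 2, 3, 4, 5, 6, 7, 8}); total cost 12 + 14 = 26.
The greedy pick D, B, A, C costs 39; no covering selection beats 26.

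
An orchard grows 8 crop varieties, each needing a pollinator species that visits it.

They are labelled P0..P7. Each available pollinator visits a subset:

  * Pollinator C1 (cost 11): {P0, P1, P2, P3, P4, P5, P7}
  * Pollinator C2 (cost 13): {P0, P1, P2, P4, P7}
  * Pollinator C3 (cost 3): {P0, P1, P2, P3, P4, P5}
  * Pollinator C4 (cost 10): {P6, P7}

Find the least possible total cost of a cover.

13

C3, C4 together cover every variety (C3 ∪ C4 = {P0, P1, P2, P3, P4, P5, P6, P7}); total cost 3 + 10 = 13.
No covering selection has total cost below 13.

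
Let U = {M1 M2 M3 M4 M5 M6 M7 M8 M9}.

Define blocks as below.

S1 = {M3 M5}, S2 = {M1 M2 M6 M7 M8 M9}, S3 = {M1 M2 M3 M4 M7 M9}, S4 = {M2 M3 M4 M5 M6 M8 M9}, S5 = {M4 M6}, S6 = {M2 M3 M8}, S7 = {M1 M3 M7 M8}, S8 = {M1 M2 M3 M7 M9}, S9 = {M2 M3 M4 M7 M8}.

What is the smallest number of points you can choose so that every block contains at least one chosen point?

H = {M3, M6} meets every block (each contains at least one member of H), and |H| = 2.
The blocks S5, S7 are pairwise disjoint, so any hitting set needs a separate point for each — at least 2. Hence 2 is optimal.

2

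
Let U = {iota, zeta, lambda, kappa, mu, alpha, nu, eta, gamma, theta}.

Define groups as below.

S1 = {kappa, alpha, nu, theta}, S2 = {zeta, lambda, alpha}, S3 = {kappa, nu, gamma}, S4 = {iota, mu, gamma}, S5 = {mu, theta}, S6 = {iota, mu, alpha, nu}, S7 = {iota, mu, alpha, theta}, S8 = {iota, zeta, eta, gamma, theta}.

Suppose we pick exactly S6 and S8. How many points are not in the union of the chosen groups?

Union of S6, S8 = {iota, zeta, mu, alpha, nu, eta, gamma, theta}.
Not covered: lambda, kappa — 2 points.

2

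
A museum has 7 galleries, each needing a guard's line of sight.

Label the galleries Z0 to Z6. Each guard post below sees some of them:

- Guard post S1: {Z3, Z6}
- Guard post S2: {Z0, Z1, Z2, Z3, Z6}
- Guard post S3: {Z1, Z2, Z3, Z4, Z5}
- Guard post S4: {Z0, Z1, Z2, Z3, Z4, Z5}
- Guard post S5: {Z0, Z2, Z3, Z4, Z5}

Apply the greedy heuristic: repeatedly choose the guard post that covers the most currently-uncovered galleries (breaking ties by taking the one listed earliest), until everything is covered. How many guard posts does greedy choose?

2

Greedy: pick S4 (covers 6 new) → pick S1 (covers 1 new). Total picks: 2.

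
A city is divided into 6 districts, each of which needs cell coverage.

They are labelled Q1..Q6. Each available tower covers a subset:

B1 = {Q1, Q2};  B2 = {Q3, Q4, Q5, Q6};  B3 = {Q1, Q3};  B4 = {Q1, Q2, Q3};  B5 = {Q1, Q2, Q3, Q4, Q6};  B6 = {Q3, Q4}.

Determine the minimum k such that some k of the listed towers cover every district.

Take {B2, B4}. Their union is {Q1, Q2, Q3, Q4, Q5, Q6}, which is all 6 districts.
No single tower has all 6 districts (the largest, B5, has 5), so 2 is optimal.

2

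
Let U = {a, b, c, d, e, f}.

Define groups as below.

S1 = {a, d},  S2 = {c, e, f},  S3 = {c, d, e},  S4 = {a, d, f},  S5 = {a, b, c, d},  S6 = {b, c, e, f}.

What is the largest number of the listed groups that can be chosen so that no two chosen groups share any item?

S1, S6 are pairwise disjoint (S1={a,d}; S6={b,c,e,f}).
Every remaining group overlaps one of these, and no 3 of the listed groups are pairwise disjoint, so 2 is the maximum.

2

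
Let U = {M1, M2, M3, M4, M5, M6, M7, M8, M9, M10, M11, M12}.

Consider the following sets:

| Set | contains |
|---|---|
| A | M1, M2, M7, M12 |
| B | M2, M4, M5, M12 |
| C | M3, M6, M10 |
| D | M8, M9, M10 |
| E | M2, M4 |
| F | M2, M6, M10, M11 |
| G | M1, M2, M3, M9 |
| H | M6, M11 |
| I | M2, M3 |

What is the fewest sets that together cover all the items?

5

Take {A, B, D, F, G}. Their union is {M1, M2, M3, M4, M5, M6, M7, M8, M9, M10, M11, M12}, which is all 12 items.
No 4 of the 9 sets cover everything (all 126 combinations miss at least one item), so 5 is optimal.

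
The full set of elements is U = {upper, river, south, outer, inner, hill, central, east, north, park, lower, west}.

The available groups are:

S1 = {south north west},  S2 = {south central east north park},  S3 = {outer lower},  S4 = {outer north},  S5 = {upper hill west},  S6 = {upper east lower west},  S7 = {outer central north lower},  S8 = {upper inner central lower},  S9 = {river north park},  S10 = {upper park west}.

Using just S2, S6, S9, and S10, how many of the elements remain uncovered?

Union of S2, S6, S9, S10 = {upper, river, south, central, east, north, park, lower, west}.
Not covered: outer, inner, hill — 3 elements.

3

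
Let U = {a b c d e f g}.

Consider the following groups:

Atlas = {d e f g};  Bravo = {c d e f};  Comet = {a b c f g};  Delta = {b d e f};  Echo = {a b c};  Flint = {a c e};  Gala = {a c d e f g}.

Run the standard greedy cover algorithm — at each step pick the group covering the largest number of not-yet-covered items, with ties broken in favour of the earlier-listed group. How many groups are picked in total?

Greedy: pick Gala (covers 6 new) → pick Comet (covers 1 new). Total picks: 2.

2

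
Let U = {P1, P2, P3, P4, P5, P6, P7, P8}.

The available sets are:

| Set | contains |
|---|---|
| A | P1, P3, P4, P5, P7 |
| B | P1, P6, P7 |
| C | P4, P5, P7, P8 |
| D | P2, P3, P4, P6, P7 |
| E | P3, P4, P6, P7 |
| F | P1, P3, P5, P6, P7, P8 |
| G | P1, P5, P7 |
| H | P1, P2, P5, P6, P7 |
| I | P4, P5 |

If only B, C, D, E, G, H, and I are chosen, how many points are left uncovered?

Union of B, C, D, E, G, H, I = {P1, P2, P3, P4, P5, P6, P7, P8} — that's every point, so 0 are uncovered.

0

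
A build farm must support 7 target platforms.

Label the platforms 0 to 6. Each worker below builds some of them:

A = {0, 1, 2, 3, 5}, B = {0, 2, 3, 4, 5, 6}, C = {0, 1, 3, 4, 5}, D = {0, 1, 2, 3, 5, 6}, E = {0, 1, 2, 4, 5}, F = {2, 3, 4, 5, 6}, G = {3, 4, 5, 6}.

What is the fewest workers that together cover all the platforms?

Take {A, B}. Their union is {0, 1, 2, 3, 4, 5, 6}, which is all 7 platforms.
No single worker has all 7 platforms (the largest, B, has 6), so 2 is optimal.

2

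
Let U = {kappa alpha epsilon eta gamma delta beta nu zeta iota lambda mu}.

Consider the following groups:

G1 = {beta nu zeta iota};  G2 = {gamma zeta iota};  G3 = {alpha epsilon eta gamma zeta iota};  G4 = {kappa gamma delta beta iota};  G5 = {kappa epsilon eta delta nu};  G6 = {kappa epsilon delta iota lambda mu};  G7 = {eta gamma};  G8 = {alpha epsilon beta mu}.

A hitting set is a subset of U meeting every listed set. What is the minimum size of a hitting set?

H = {eta, iota, mu} meets every group (each contains at least one member of H), and |H| = 3.
No choice of 2 points meets every group, so 3 is the minimum.

3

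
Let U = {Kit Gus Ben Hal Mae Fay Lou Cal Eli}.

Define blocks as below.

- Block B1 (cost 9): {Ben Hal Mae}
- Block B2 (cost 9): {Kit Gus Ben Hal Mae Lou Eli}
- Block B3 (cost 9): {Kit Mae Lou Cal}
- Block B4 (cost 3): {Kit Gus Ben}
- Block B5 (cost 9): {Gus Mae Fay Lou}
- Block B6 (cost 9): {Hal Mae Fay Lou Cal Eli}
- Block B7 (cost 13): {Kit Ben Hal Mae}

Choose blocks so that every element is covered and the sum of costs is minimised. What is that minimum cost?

12

B4, B6 together cover every element (B4 ∪ B6 = {Kit, Gus, Ben, Hal, Mae, Fay, Lou, Cal, Eli}); total cost 3 + 9 = 12.
No covering selection has total cost below 12.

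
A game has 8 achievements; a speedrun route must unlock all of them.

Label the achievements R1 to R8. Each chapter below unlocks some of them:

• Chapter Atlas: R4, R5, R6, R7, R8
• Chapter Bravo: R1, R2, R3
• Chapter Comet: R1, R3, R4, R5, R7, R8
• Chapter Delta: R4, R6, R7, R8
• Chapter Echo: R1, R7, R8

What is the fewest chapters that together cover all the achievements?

2

Atlas and Bravo together: Atlas ∪ Bravo = {R1, R2, R3, R4, R5, R6, R7, R8} — every achievement is covered.
No single chapter has all 8 achievements (the largest, Comet, has 6), so 2 is optimal.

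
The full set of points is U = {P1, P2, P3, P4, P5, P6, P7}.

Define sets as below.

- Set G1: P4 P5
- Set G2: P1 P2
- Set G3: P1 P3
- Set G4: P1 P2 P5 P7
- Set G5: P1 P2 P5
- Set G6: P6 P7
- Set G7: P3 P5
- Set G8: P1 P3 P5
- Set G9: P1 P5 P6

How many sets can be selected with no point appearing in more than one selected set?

3

G2, G6, G7 are pairwise disjoint (G2={P1,P2}; G6={P6,P7}; G7={P3,P5}).
Every remaining set overlaps one of these, and no 4 of the listed sets are pairwise disjoint, so 3 is the maximum.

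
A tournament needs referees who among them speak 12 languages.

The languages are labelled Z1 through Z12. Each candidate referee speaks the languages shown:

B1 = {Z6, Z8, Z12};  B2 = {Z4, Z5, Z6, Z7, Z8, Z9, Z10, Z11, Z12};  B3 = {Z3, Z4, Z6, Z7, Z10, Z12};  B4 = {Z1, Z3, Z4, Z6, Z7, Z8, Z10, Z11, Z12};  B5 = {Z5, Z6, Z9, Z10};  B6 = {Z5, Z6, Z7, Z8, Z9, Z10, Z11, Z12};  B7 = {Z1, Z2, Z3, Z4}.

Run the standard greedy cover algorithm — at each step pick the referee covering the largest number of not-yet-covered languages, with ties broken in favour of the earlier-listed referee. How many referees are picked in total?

2

Greedy: pick B2 (covers 9 new) → pick B7 (covers 3 new). Total picks: 2.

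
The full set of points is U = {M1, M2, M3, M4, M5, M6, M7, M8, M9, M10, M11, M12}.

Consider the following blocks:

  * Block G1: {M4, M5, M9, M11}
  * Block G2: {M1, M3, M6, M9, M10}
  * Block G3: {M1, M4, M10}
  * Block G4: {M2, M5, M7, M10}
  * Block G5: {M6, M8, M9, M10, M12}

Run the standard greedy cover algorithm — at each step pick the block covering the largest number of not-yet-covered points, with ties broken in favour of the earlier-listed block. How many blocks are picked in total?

4

Greedy: pick G2 (covers 5 new) → pick G1 (covers 3 new) → pick G4 (covers 2 new) → pick G5 (covers 2 new). Total picks: 4.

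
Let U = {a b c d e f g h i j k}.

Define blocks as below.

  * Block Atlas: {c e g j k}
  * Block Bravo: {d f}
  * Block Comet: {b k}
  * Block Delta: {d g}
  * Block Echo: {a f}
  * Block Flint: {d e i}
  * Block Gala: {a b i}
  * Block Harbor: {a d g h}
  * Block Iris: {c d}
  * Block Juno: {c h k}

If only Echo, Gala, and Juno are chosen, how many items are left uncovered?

4

Union of Echo, Gala, Juno = {a, b, c, f, h, i, k}.
Not covered: d, e, g, j — 4 items.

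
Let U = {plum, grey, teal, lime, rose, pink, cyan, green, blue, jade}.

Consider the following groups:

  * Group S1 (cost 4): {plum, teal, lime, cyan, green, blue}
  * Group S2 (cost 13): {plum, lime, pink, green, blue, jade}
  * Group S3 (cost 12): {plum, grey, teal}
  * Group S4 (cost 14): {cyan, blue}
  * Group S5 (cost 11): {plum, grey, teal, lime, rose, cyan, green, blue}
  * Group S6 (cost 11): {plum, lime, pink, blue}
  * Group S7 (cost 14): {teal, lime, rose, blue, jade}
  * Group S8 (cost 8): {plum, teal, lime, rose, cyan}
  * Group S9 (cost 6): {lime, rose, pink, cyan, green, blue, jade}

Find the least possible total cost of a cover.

S5, S9 together cover every point (S5 ∪ S9 = {plum, grey, teal, lime, rose, pink, cyan, green, blue, jade}); total cost 11 + 6 = 17.
The greedy pick S1, S9, S5 costs 21; no covering selection beats 17.

17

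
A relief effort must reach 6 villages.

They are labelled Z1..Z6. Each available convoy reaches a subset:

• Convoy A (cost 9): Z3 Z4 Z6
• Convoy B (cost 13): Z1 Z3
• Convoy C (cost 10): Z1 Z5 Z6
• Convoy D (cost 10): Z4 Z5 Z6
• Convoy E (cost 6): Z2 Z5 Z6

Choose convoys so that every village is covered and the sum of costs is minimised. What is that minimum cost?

A, C, E together cover every village (A ∪ C ∪ E = {Z1, Z2, Z3, Z4, Z5, Z6}); total cost 9 + 10 + 6 = 25.
No covering selection has total cost below 25.

25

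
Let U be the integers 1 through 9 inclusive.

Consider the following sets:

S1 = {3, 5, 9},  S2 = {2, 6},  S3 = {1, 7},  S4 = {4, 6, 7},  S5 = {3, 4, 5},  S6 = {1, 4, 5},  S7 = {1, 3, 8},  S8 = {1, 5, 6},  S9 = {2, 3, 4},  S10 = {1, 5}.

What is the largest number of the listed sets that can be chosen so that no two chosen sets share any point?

3

S1, S2, S3 are pairwise disjoint (S1={3,5,9}; S2={2,6}; S3={1,7}).
Every remaining set overlaps one of these, and no 4 of the listed sets are pairwise disjoint, so 3 is the maximum.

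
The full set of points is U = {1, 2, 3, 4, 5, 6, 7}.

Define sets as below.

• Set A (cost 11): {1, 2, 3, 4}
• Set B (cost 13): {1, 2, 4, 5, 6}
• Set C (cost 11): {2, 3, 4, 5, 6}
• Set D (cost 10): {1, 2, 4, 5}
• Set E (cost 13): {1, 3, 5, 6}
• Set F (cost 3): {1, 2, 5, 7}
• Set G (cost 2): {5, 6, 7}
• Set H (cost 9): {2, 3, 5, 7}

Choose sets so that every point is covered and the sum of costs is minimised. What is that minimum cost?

13

A, G together cover every point (A ∪ G = {1, 2, 3, 4, 5, 6, 7}); total cost 11 + 2 = 13.
The greedy pick G, F, A costs 16; no covering selection beats 13.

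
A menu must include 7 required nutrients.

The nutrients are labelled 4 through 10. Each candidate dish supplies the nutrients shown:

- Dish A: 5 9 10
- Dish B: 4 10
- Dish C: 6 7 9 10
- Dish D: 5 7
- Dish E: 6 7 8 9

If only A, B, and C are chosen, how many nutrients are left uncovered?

1

Union of A, B, C = {4, 5, 6, 7, 9, 10}.
Not covered: 8 — 1 nutrient.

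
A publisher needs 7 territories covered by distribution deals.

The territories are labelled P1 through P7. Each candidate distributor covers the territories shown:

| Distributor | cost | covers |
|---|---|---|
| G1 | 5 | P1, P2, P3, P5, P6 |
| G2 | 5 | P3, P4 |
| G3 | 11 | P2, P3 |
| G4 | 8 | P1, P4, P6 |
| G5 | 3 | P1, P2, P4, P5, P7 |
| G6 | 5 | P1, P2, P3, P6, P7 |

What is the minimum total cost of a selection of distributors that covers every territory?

G1, G5 together cover every territory (G1 ∪ G5 = {P1, P2, P3, P4, P5, P6, P7}); total cost 5 + 3 = 8.
No covering selection has total cost below 8.

8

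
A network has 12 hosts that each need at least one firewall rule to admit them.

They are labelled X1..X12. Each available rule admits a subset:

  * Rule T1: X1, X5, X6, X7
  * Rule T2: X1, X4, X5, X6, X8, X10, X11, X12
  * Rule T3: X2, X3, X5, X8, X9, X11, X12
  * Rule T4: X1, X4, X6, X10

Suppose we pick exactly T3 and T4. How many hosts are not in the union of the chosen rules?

1

Union of T3, T4 = {X1, X2, X3, X4, X5, X6, X8, X9, X10, X11, X12}.
Not covered: X7 — 1 host.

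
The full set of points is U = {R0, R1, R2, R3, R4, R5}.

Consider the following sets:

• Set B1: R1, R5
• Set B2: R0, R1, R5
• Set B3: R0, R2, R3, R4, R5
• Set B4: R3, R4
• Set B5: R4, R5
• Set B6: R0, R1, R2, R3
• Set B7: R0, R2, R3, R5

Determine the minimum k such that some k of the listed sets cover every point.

2

B3 and B6 cover everything between them: the union {R0, R1, R2, R3, R4, R5} is all of U.
No single set has all 6 points (the largest, B3, has 5), so 2 is optimal.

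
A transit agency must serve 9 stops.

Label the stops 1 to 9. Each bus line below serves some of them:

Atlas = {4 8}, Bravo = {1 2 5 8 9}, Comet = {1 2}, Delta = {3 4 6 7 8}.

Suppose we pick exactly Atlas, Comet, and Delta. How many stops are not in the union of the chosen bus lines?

Union of Atlas, Comet, Delta = {1, 2, 3, 4, 6, 7, 8}.
Not covered: 5, 9 — 2 stops.

2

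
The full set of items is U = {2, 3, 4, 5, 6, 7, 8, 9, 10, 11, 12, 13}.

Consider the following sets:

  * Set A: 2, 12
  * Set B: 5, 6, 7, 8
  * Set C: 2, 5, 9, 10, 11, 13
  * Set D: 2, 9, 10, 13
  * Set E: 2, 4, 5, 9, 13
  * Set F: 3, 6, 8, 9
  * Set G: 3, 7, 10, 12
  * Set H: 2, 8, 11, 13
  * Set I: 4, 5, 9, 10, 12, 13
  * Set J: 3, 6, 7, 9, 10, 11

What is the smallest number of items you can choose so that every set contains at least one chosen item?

Take T = {8, 9, 12}. Each listed set contains at least one of these, so T is a hitting set of size 3.
No choice of 2 items meets every set, so 3 is the minimum.

3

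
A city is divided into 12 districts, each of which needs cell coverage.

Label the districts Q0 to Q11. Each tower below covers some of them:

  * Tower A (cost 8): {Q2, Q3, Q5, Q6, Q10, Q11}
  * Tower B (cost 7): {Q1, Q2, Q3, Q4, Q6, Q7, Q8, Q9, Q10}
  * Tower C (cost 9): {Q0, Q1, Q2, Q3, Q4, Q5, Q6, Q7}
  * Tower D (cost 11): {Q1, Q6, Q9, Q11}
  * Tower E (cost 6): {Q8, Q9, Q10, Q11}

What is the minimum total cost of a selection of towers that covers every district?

15

C, E together cover every district (C ∪ E = {Q0, Q1, Q2, Q3, Q4, Q5, Q6, Q7, Q8, Q9, Q10, Q11}); total cost 9 + 6 = 15.
The greedy pick B, A, C costs 24; no covering selection beats 15.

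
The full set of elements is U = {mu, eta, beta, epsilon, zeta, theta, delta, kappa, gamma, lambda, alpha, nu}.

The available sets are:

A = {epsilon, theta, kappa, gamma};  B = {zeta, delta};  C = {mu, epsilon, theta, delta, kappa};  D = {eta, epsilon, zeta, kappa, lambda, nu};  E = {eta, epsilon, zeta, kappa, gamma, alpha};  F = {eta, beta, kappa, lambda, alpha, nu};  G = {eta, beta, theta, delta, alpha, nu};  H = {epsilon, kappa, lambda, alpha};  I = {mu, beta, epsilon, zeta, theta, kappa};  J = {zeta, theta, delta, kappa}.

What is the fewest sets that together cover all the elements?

C, E, and F cover everything between them: the union {mu, eta, beta, epsilon, zeta, theta, delta, kappa, gamma, lambda, alpha, nu} is all of U.
No 2 of the 10 sets cover everything (all 45 combinations miss at least one element), so 3 is optimal.

3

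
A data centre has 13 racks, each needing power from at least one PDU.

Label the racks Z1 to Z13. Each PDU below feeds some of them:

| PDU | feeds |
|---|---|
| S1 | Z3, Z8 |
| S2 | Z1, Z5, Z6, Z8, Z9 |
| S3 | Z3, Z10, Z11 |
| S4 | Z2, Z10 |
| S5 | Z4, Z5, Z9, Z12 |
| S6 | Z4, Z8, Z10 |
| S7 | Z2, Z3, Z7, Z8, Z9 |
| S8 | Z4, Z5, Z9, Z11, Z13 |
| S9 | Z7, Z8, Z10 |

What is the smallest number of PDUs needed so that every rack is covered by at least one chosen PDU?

5

Take {S2, S5, S7, S8, S9}. Their union is {Z1, Z2, Z3, Z4, Z5, Z6, Z7, Z8, Z9, Z10, Z11, Z12, Z13}, which is all 13 racks.
No 4 of the 9 PDUs cover everything (all 126 combinations miss at least one rack), so 5 is optimal.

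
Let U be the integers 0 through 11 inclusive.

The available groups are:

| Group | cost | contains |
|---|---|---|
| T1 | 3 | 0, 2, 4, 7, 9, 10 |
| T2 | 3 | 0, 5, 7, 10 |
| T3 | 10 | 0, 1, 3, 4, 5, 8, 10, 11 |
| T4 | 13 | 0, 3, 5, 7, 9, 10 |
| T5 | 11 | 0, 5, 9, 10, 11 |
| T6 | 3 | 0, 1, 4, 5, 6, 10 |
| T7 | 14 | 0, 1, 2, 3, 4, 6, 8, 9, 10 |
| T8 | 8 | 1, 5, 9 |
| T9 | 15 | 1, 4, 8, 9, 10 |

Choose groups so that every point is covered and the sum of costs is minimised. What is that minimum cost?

16

T1, T3, T6 together cover every point (T1 ∪ T3 ∪ T6 = {0, 1, 2, 3, 4, 5, 6, 7, 8, 9, 10, 11}); total cost 3 + 10 + 3 = 16.
No covering selection has total cost below 16.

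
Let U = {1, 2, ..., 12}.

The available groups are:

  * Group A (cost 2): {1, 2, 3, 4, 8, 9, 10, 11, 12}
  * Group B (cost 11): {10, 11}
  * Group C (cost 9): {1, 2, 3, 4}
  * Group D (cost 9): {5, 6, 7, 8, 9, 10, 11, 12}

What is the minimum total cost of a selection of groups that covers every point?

A, D together cover every point (A ∪ D = {1, 2, 3, 4, 5, 6, 7, 8, 9, 10, 11, 12}); total cost 2 + 9 = 11.
No covering selection has total cost below 11.

11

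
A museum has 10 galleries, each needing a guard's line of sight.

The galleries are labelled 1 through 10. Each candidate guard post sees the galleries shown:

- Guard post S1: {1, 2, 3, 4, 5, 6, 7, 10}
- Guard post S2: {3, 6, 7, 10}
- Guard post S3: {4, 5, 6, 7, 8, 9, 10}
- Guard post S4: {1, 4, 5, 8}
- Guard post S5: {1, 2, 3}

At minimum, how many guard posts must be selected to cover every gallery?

2

Take {S1, S3}. Their union is {1, 2, 3, 4, 5, 6, 7, 8, 9, 10}, which is all 10 galleries.
No single guard post has all 10 galleries (the largest, S1, has 8), so 2 is optimal.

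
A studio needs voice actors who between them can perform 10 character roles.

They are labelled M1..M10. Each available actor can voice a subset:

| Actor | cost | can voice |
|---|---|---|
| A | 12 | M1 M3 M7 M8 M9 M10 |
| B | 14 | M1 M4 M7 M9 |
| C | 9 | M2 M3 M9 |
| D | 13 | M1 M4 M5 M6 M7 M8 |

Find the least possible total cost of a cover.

A, C, D together cover every role (A ∪ C ∪ D = {M1, M2, M3, M4, M5, M6, M7, M8, M9, M10}); total cost 12 + 9 + 13 = 34.
No covering selection has total cost below 34.

34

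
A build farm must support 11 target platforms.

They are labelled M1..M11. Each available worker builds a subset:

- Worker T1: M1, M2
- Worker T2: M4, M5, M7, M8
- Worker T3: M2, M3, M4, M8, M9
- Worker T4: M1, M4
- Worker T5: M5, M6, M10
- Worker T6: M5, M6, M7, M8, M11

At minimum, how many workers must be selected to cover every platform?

4

Take {T3, T4, T5, T6}. Their union is {M1, M2, M3, M4, M5, M6, M7, M8, M9, M10, M11}, which is all 11 platforms.
No 3 of the 6 workers cover everything (all 20 combinations miss at least one platform), so 4 is optimal.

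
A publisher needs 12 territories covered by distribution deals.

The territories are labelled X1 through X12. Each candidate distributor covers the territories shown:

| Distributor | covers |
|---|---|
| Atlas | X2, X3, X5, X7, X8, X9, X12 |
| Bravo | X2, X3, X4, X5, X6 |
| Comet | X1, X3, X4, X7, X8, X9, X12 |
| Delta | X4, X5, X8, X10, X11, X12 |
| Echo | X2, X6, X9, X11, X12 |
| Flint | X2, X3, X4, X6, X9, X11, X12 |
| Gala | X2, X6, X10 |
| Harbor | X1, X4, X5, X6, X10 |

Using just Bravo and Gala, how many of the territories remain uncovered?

Union of Bravo, Gala = {X2, X3, X4, X5, X6, X10}.
Not covered: X1, X7, X8, X9, X11, X12 — 6 territories.

6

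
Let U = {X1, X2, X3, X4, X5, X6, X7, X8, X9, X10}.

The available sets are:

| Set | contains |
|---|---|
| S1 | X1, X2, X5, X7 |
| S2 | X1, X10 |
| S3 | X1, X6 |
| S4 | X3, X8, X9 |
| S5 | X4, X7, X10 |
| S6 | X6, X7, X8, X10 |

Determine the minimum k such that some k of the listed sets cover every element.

4

Take {S1, S3, S4, S5}. Their union is {X1, X2, X3, X4, X5, X6, X7, X8, X9, X10}, which is all 10 elements.
Only S5 contains X4, so S5 is forced; the remaining 7 elements need at least 3 more sets (each remaining set adds at most 3) — so at least 4 sets are needed, and 4 is optimal.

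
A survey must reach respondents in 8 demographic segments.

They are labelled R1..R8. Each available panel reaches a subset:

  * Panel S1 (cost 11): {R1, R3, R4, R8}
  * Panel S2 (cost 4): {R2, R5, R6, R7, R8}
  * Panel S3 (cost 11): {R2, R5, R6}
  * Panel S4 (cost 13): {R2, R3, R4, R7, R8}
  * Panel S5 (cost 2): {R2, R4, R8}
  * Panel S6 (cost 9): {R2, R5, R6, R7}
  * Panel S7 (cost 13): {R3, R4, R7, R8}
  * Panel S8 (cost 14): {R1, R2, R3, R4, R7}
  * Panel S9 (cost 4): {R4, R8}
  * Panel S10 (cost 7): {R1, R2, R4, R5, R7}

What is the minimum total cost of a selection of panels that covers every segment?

S1, S2 together cover every segment (S1 ∪ S2 = {R1, R2, R3, R4, R5, R6, R7, R8}); total cost 11 + 4 = 15.
The greedy pick S5, S2, S1 costs 17; no covering selection beats 15.

15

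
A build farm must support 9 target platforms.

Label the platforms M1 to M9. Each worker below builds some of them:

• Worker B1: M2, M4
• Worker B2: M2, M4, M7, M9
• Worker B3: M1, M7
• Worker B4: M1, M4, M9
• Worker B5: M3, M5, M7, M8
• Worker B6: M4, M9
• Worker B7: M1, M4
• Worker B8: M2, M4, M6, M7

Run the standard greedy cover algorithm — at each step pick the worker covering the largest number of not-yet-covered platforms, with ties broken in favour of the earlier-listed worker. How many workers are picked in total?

4

Greedy: pick B2 (covers 4 new) → pick B5 (covers 3 new) → pick B3 (covers 1 new) → pick B8 (covers 1 new). Total picks: 4.
(The true minimum cover uses only 3 workers, so greedy is not optimal here.)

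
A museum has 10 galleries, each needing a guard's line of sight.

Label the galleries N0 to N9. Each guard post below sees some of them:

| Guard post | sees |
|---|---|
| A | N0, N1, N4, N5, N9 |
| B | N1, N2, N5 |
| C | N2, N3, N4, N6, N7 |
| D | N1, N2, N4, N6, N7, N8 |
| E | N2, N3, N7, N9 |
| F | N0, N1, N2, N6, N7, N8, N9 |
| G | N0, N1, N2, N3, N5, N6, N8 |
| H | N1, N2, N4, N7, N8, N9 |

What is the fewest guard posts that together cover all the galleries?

Take {G, H}. Their union is {N0, N1, N2, N3, N4, N5, N6, N7, N8, N9}, which is all 10 galleries.
No single guard post has all 10 galleries (the largest, F, has 7), so 2 is optimal.

2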